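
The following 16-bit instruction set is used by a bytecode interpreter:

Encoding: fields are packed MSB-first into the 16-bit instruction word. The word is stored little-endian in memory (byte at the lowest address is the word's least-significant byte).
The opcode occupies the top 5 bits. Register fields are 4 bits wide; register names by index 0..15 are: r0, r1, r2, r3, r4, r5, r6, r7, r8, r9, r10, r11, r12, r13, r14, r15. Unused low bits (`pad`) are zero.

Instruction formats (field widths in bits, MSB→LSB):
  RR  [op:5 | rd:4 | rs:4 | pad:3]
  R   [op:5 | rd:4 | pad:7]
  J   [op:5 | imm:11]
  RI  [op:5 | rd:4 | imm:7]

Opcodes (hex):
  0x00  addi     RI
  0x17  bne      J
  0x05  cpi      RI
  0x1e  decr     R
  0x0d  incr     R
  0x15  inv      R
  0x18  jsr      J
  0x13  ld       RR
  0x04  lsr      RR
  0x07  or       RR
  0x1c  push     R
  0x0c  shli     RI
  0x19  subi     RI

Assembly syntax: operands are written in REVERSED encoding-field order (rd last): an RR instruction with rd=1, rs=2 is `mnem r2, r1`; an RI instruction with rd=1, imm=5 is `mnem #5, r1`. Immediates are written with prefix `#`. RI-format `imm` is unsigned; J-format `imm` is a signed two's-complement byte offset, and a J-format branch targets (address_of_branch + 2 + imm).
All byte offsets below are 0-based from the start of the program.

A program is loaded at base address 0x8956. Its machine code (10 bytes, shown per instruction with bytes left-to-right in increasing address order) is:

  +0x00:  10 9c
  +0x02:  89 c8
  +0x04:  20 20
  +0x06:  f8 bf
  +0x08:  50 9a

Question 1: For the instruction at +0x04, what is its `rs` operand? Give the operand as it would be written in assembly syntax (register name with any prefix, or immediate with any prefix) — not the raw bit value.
r4

off 0x04: read 20 20 as little → 0x2020
  top 5b → 0x4 → lsr [RR]
  [10:7] rd=0 = r0
  [6:3] rs=4 = r4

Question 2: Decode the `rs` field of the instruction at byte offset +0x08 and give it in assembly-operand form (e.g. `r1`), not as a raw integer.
@+08  little-endian(50 9a) = 0x9a50
  top 5b → 0x13 → ld [RR]
  [10:7] rd=4 = r4
  [6:3] rs=10 = r10

r10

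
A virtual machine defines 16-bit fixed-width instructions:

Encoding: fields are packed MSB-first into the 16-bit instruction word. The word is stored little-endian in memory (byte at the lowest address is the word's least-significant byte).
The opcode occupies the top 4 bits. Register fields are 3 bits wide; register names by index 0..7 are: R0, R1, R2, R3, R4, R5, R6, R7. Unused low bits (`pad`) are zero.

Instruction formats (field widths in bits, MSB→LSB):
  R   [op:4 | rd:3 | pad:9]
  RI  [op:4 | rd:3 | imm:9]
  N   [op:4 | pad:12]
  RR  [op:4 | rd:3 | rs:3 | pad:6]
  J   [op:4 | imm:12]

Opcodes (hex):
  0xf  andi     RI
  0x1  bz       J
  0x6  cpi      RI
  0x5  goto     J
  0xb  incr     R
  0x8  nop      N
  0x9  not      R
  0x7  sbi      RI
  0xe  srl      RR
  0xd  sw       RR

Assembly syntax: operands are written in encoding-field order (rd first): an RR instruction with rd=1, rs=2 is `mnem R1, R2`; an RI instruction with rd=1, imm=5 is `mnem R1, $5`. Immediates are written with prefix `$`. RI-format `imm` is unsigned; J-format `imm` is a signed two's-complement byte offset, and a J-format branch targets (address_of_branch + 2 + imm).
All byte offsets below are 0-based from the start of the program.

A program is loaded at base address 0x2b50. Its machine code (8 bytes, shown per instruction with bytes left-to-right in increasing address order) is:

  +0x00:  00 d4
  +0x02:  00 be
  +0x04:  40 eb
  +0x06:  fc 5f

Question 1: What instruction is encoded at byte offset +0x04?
+0x04: 40 eb ⇒ word 0xeb40 (little)
  opcode bits[15:12]=0xe: srl/RR
  rd@[11:9]=0x5 ⇒ R5
  rs@[8:6]=0x5 ⇒ R5

srl R5, R5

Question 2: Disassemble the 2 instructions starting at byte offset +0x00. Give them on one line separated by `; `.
[00] 00 d4 → 0xd400
  top 4b → 0xd → sw [RR]
  rd@[11:9]=0x2 ⇒ R2
  rs@[8:6]=0x0 ⇒ R0
[02] 00 be → 0xbe00
  top 4b → 0xb → incr [R]
  rd@[11:9]=0x7 ⇒ R7

sw R2, R0; incr R7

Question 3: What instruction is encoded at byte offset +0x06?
[06] fc 5f → 0x5ffc
  op=0x5ffc>>12=0x5 ⇒ goto (J)
  imm: (w>>0)&0xfff=0xffc (s12→-4) → $-4

goto $-4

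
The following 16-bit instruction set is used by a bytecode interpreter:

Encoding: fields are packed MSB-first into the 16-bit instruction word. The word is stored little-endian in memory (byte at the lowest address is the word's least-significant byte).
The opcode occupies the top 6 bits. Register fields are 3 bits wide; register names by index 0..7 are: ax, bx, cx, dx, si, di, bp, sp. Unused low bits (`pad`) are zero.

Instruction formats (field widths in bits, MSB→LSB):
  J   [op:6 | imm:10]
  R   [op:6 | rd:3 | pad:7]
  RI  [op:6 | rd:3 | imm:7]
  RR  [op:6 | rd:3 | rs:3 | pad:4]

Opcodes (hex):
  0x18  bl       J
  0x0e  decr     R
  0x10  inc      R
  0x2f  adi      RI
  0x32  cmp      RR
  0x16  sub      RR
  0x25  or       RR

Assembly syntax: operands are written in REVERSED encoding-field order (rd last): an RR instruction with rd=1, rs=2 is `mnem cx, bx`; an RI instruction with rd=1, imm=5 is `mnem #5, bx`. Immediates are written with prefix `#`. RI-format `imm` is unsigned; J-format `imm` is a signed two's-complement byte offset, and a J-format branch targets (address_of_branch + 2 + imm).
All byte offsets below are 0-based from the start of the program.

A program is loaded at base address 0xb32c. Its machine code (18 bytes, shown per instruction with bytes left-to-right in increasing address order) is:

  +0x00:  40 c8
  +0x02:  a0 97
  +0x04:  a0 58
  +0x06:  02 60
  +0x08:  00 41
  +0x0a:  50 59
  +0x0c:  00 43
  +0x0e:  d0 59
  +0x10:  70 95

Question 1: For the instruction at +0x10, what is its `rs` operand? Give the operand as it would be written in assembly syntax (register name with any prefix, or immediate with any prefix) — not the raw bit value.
sp

[10] 70 95 → 0x9570
  opcode bits[15:10]=0x25: or/RR
  [9:7] rd=2 = cx
  [6:4] rs=7 = sp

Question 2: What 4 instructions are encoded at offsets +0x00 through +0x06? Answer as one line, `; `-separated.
cmp si, ax; or cx, sp; sub cx, bx; bl #2

[00] 40 c8 → 0xc840
  opcode bits[15:10]=0x32: cmp/RR
  rd: (w>>7)&0x7=0x0 → ax
  rs: (w>>4)&0x7=0x4 → si
[02] a0 97 → 0x97a0
  opcode bits[15:10]=0x25: or/RR
  rd: (w>>7)&0x7=0x7 → sp
  rs: (w>>4)&0x7=0x2 → cx
[04] a0 58 → 0x58a0
  opcode bits[15:10]=0x16: sub/RR
  rd: (w>>7)&0x7=0x1 → bx
  rs: (w>>4)&0x7=0x2 → cx
[06] 02 60 → 0x6002
  opcode bits[15:10]=0x18: bl/J
  imm: (w>>0)&0x3ff=0x2 → #2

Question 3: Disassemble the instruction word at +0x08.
inc cx

+0x08: 00 41 ⇒ word 0x4100 (little)
  opcode bits[15:10]=0x10: inc/R
  rd: (w>>7)&0x7=0x2 → cx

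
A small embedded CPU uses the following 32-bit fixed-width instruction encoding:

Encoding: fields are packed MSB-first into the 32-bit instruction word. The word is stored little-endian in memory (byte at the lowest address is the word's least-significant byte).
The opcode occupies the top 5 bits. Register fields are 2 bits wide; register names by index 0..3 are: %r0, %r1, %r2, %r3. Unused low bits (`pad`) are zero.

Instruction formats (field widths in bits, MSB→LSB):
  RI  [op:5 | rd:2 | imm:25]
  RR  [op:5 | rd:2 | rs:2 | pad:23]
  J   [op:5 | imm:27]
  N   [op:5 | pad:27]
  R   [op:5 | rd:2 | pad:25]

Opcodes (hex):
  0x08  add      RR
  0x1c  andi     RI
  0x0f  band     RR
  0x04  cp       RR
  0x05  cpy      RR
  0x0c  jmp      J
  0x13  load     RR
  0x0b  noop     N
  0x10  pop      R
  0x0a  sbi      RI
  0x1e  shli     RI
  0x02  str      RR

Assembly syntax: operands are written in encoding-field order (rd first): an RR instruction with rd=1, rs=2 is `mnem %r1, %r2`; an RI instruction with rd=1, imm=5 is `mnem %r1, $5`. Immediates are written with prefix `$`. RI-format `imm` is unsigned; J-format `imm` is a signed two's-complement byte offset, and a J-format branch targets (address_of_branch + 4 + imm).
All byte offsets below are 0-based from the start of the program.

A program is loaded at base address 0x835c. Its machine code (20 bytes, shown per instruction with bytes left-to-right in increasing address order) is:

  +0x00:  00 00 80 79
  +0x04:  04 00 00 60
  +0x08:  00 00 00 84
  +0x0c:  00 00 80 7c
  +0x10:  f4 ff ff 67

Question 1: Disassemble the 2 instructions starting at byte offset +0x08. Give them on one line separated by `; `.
pop %r2; band %r2, %r1

@+08  little-endian(00 00 00 84) = 0x84000000
  top 5b → 0x10 → pop [R]
  rd: (w>>25)&0x3=0x2 → %r2
@+0c  little-endian(00 00 80 7c) = 0x7c800000
  top 5b → 0xf → band [RR]
  rd: (w>>25)&0x3=0x2 → %r2
  rs: (w>>23)&0x3=0x1 → %r1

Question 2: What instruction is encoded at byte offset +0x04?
+0x04: 04 00 00 60 ⇒ word 0x60000004 (little)
  opcode bits[31:27]=0xc: jmp/J
  imm: (w>>0)&0x7ffffff=0x4 → $4

jmp $4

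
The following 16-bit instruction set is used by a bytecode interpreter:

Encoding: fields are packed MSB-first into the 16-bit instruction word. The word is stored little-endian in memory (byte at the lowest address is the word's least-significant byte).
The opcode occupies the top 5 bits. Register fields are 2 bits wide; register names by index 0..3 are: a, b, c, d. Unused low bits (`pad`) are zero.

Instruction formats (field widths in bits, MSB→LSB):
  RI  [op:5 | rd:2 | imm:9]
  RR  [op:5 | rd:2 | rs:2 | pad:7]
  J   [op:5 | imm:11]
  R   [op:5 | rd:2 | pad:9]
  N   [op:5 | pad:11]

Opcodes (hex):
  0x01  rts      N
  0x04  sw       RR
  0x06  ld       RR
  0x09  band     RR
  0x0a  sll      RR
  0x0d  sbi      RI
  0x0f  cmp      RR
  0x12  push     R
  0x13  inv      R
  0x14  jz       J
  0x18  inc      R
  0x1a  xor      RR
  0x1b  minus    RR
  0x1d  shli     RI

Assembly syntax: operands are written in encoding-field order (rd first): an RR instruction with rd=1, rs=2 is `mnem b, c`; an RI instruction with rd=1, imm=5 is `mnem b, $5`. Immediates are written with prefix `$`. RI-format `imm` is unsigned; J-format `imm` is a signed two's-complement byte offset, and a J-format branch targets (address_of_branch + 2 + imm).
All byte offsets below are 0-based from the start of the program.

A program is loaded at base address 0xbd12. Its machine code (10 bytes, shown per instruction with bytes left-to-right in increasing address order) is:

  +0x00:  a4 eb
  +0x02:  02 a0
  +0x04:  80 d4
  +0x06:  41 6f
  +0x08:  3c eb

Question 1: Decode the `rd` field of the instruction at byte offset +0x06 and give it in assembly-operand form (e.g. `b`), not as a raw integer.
off 0x06: read 41 6f as little → 0x6f41
  op=0x6f41>>11=0xd ⇒ sbi (RI)
  rd@[10:9]=0x3 ⇒ d
  imm@[8:0]=0x141 ⇒ $321

d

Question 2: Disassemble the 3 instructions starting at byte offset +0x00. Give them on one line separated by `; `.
shli b, $420; jz $2; xor c, b

off 0x00: read a4 eb as little → 0xeba4
  opcode bits[15:11]=0x1d: shli/RI
  [10:9] rd=1 = b
  [8:0] imm=420 = $420
off 0x02: read 02 a0 as little → 0xa002
  opcode bits[15:11]=0x14: jz/J
  [10:0] imm=2 = $2
off 0x04: read 80 d4 as little → 0xd480
  opcode bits[15:11]=0x1a: xor/RR
  [10:9] rd=2 = c
  [8:7] rs=1 = b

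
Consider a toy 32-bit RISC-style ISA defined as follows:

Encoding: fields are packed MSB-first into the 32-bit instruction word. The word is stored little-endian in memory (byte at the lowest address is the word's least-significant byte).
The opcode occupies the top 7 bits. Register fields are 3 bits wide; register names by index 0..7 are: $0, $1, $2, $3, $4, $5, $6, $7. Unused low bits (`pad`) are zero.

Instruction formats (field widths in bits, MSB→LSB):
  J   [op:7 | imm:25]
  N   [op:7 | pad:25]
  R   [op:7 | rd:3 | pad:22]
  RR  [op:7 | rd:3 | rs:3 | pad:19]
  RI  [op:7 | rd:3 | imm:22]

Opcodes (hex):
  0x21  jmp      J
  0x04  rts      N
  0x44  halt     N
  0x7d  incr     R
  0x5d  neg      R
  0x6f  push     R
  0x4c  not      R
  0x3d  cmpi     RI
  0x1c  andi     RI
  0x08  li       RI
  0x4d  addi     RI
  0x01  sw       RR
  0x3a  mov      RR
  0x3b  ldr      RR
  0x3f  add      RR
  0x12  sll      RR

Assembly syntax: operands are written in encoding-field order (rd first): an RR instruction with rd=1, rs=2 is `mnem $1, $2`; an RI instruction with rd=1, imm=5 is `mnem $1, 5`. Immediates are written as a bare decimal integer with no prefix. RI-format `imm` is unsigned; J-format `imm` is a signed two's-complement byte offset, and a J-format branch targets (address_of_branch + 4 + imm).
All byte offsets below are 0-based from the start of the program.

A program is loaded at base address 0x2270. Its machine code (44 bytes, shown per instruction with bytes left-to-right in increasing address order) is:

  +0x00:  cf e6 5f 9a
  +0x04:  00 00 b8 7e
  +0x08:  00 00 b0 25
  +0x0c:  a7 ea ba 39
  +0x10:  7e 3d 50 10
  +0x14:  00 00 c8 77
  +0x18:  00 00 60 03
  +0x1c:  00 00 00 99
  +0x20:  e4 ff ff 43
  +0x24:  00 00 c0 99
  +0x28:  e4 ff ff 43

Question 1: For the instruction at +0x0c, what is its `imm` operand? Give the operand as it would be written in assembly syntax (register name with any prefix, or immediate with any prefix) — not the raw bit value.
3861159

@+0c  little-endian(a7 ea ba 39) = 0x39baeaa7
  opcode bits[31:25]=0x1c: andi/RI
  [24:22] rd=6 = $6
  [21:0] imm=3861159 = 3861159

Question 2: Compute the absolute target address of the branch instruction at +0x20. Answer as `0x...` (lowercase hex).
off 0x20: read e4 ff ff 43 as little → 0x43ffffe4
  top 7b → 0x21 → jmp [J]
  imm: (w>>0)&0x1ffffff=0x1ffffe4 (s25→-28) → -28
  target = base 0x2270 + off 0x20 + 4 + imm -28 = 0x2278

0x2278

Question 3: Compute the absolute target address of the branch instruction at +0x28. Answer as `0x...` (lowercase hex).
[28] e4 ff ff 43 → 0x43ffffe4
  opcode bits[31:25]=0x21: jmp/J
  imm: (w>>0)&0x1ffffff=0x1ffffe4 (s25→-28) → -28
  target = base 0x2270 + off 0x28 + 4 + imm -28 = 0x2280

0x2280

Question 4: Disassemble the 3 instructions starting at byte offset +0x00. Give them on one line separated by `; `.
addi $1, 2090703; add $2, $7; sll $6, $6

@+00  little-endian(cf e6 5f 9a) = 0x9a5fe6cf
  op=0x9a5fe6cf>>25=0x4d ⇒ addi (RI)
  [24:22] rd=1 = $1
  [21:0] imm=2090703 = 2090703
@+04  little-endian(00 00 b8 7e) = 0x7eb80000
  op=0x7eb80000>>25=0x3f ⇒ add (RR)
  [24:22] rd=2 = $2
  [21:19] rs=7 = $7
@+08  little-endian(00 00 b0 25) = 0x25b00000
  op=0x25b00000>>25=0x12 ⇒ sll (RR)
  [24:22] rd=6 = $6
  [21:19] rs=6 = $6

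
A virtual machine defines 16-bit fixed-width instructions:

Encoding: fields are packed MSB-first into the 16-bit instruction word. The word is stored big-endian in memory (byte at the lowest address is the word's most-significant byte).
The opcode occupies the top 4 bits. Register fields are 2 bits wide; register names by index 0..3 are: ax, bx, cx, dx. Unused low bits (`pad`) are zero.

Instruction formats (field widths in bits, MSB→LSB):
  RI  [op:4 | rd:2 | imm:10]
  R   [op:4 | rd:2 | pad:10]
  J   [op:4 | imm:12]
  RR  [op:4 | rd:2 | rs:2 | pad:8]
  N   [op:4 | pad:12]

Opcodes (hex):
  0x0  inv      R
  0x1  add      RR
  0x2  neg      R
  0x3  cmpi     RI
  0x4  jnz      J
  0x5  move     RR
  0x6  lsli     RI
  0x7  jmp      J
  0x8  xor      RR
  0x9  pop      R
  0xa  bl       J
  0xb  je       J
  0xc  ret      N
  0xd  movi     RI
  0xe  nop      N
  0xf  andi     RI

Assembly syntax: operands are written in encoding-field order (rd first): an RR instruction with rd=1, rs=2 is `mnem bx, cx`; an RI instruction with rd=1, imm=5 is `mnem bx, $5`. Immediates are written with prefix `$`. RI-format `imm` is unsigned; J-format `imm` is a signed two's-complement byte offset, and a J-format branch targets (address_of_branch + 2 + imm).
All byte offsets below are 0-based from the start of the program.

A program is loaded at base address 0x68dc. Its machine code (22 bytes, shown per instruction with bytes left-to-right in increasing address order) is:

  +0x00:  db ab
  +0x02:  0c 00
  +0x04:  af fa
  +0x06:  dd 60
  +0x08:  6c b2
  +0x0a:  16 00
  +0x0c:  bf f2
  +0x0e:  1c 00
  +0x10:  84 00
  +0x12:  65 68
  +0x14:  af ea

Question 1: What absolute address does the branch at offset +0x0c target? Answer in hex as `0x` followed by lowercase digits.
0x68dc

off 0x0c: read bf f2 as big → 0xbff2
  top 4b → 0xb → je [J]
  imm: (w>>0)&0xfff=0xff2 (s12→-14) → $-14
  target = base 0x68dc + off 0x0c + 2 + imm -14 = 0x68dc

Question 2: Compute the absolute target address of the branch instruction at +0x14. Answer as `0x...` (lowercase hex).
0x68dc

+0x14: af ea ⇒ word 0xafea (big)
  op=0xafea>>12=0xa ⇒ bl (J)
  imm: (w>>0)&0xfff=0xfea (s12→-22) → $-22
  target = base 0x68dc + off 0x14 + 2 + imm -22 = 0x68dc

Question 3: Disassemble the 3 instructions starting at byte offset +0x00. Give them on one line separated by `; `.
movi cx, $939; inv dx; bl $-6

+0x00: db ab ⇒ word 0xdbab (big)
  top 4b → 0xd → movi [RI]
  rd: (w>>10)&0x3=0x2 → cx
  imm: (w>>0)&0x3ff=0x3ab → $939
+0x02: 0c 00 ⇒ word 0x0c00 (big)
  top 4b → 0x0 → inv [R]
  rd: (w>>10)&0x3=0x3 → dx
+0x04: af fa ⇒ word 0xaffa (big)
  top 4b → 0xa → bl [J]
  imm: (w>>0)&0xfff=0xffa (s12→-6) → $-6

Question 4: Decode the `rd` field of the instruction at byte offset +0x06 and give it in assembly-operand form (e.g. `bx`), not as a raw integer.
dx

[06] dd 60 → 0xdd60
  opcode bits[15:12]=0xd: movi/RI
  [11:10] rd=3 = dx
  [9:0] imm=352 = $352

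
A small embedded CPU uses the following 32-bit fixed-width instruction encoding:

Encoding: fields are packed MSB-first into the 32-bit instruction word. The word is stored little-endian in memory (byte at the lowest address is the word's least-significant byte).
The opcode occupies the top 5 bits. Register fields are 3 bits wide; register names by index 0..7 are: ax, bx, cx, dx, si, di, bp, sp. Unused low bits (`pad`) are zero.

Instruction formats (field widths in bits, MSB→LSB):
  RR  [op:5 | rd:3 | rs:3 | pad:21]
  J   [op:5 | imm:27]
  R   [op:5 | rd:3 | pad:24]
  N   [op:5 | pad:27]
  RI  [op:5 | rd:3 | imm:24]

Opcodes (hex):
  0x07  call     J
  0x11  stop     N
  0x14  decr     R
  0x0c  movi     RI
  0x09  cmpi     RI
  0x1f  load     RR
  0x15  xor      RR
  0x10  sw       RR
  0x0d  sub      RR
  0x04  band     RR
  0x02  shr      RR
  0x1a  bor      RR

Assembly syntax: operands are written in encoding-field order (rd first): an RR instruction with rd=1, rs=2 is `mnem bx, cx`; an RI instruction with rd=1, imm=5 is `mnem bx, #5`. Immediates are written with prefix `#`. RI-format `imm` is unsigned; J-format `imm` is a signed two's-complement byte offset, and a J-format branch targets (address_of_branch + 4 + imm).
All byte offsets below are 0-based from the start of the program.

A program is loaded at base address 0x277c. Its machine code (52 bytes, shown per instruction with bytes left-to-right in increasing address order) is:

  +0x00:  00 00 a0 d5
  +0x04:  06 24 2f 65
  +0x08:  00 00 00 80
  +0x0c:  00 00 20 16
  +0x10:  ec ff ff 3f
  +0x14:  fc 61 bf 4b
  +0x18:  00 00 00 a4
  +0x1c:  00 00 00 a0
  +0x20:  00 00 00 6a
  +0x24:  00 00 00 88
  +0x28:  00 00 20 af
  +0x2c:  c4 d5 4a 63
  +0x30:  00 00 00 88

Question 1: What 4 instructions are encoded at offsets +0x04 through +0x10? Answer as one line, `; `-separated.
movi di, #3089414; sw ax, ax; shr bp, bx; call #-20

[04] 06 24 2f 65 → 0x652f2406
  top 5b → 0xc → movi [RI]
  rd@[26:24]=0x5 ⇒ di
  imm@[23:0]=0x2f2406 ⇒ #3089414
[08] 00 00 00 80 → 0x80000000
  top 5b → 0x10 → sw [RR]
  rd@[26:24]=0x0 ⇒ ax
  rs@[23:21]=0x0 ⇒ ax
[0c] 00 00 20 16 → 0x16200000
  top 5b → 0x2 → shr [RR]
  rd@[26:24]=0x6 ⇒ bp
  rs@[23:21]=0x1 ⇒ bx
[10] ec ff ff 3f → 0x3fffffec
  top 5b → 0x7 → call [J]
  imm@[26:0]=0x7ffffec (s27→-20) ⇒ #-20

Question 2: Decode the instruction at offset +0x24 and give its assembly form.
stop

@+24  little-endian(00 00 00 88) = 0x88000000
  op=0x88000000>>27=0x11 ⇒ stop (N)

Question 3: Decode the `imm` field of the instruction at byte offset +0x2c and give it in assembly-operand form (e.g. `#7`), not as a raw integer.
#4904388

[2c] c4 d5 4a 63 → 0x634ad5c4
  top 5b → 0xc → movi [RI]
  [26:24] rd=3 = dx
  [23:0] imm=4904388 = #4904388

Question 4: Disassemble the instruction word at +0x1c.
@+1c  little-endian(00 00 00 a0) = 0xa0000000
  op=0xa0000000>>27=0x14 ⇒ decr (R)
  rd@[26:24]=0x0 ⇒ ax

decr ax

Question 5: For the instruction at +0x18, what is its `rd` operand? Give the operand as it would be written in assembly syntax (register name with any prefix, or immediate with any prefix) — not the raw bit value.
si

[18] 00 00 00 a4 → 0xa4000000
  op=0xa4000000>>27=0x14 ⇒ decr (R)
  [26:24] rd=4 = si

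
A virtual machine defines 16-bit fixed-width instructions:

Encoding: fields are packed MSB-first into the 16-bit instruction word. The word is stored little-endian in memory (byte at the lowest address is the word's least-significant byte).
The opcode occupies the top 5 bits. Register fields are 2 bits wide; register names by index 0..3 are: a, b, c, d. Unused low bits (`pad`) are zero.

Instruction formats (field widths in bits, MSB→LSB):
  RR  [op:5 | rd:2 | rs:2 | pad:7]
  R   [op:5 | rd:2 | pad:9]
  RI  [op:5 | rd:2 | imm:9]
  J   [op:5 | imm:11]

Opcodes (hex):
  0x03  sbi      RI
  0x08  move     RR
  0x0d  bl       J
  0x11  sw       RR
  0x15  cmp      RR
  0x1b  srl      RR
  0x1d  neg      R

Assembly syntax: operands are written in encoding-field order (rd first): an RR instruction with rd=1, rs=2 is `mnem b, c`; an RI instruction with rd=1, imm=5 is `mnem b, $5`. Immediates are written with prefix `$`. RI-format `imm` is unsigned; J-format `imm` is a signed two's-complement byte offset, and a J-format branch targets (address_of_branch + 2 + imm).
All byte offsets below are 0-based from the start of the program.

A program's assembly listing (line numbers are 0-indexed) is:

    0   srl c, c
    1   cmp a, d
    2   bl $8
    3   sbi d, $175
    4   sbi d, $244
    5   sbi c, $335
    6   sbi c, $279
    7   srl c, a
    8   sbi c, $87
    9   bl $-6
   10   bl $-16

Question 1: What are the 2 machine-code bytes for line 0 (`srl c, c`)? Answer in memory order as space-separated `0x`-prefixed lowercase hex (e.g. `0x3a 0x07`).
0x00 0xdd

0. srl fields op=0x1b:5|rd=2:2|rs=2:2|pad=0:7 → word dd00h → 00 dd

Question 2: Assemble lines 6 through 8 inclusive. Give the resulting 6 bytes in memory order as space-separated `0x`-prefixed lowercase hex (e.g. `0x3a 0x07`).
6. sbi fields op=0x3:5|rd=2:2|imm=279:9 → word 1d17h → 17 1d
7. srl fields op=0x1b:5|rd=2:2|rs=0:2|pad=0:7 → word dc00h → 00 dc
8. sbi fields op=0x3:5|rd=2:2|imm=87:9 → word 1c57h → 57 1c

0x17 0x1d 0x00 0xdc 0x57 0x1c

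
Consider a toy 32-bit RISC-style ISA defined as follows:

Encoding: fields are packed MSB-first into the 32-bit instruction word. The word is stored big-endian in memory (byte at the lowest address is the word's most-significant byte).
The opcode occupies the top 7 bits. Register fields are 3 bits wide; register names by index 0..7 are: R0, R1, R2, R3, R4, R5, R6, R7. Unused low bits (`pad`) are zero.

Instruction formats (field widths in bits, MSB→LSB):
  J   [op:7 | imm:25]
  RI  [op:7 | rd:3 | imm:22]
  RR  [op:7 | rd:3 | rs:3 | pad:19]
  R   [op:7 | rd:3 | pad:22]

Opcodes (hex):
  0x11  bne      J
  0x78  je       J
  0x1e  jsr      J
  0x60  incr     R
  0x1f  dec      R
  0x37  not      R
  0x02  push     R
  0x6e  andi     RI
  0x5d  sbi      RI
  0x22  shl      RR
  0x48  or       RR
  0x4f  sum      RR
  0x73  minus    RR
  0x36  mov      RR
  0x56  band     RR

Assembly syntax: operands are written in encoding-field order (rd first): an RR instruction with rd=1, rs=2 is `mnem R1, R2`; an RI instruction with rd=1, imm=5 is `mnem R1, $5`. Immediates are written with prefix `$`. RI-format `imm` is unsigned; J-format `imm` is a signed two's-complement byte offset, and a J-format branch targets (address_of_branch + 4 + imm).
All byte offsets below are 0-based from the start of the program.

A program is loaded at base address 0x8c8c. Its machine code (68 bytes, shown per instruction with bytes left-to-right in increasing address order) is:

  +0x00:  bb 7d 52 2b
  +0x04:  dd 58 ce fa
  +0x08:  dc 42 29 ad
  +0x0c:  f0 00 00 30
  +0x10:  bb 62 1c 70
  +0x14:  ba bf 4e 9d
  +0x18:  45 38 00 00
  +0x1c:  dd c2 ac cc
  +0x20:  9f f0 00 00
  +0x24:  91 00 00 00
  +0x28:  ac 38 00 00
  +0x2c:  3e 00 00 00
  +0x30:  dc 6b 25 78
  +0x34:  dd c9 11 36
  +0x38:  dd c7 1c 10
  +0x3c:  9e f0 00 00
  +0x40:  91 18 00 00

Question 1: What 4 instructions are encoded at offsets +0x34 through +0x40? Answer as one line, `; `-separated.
andi R7, $594230; andi R7, $465936; sum R3, R6; or R4, R3

@+34  big-endian(dd c9 11 36) = 0xddc91136
  top 7b → 0x6e → andi [RI]
  rd@[24:22]=0x7 ⇒ R7
  imm@[21:0]=0x91136 ⇒ $594230
@+38  big-endian(dd c7 1c 10) = 0xddc71c10
  top 7b → 0x6e → andi [RI]
  rd@[24:22]=0x7 ⇒ R7
  imm@[21:0]=0x71c10 ⇒ $465936
@+3c  big-endian(9e f0 00 00) = 0x9ef00000
  top 7b → 0x4f → sum [RR]
  rd@[24:22]=0x3 ⇒ R3
  rs@[21:19]=0x6 ⇒ R6
@+40  big-endian(91 18 00 00) = 0x91180000
  top 7b → 0x48 → or [RR]
  rd@[24:22]=0x4 ⇒ R4
  rs@[21:19]=0x3 ⇒ R3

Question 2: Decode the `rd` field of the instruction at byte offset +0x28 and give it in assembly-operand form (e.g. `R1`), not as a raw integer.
R0

off 0x28: read ac 38 00 00 as big → 0xac380000
  opcode bits[31:25]=0x56: band/RR
  rd: (w>>22)&0x7=0x0 → R0
  rs: (w>>19)&0x7=0x7 → R7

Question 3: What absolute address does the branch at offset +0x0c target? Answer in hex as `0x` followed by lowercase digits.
0x8ccc

off 0x0c: read f0 00 00 30 as big → 0xf0000030
  top 7b → 0x78 → je [J]
  imm: (w>>0)&0x1ffffff=0x30 → $48
  target = base 0x8c8c + off 0x0c + 4 + imm 48 = 0x8ccc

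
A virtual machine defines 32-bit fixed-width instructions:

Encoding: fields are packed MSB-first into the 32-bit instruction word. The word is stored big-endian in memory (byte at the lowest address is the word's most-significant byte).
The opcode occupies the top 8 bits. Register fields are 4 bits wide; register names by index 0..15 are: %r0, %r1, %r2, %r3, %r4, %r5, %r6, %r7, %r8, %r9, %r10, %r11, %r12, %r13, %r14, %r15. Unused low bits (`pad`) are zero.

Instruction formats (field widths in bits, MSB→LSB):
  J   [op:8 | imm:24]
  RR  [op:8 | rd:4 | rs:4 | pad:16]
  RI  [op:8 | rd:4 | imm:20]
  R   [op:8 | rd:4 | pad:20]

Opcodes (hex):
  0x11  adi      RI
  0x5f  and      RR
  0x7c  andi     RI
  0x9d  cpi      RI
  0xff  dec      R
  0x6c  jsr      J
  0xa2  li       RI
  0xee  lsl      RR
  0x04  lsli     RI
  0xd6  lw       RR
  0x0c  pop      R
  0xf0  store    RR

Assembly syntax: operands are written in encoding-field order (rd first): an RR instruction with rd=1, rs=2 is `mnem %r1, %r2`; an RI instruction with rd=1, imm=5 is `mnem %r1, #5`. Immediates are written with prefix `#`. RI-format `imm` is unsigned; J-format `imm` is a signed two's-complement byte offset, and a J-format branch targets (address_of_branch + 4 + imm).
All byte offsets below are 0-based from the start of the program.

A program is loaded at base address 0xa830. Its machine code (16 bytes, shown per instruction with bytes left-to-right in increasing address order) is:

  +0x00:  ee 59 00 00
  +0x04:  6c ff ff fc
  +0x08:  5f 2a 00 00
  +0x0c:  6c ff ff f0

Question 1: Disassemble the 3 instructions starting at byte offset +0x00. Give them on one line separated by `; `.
off 0x00: read ee 59 00 00 as big → 0xee590000
  op=0xee590000>>24=0xee ⇒ lsl (RR)
  [23:20] rd=5 = %r5
  [19:16] rs=9 = %r9
off 0x04: read 6c ff ff fc as big → 0x6cfffffc
  op=0x6cfffffc>>24=0x6c ⇒ jsr (J)
  [23:0] imm=16777212 (s24→-4) = #-4
off 0x08: read 5f 2a 00 00 as big → 0x5f2a0000
  op=0x5f2a0000>>24=0x5f ⇒ and (RR)
  [23:20] rd=2 = %r2
  [19:16] rs=10 = %r10

lsl %r5, %r9; jsr #-4; and %r2, %r10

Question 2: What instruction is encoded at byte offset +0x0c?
[0c] 6c ff ff f0 → 0x6cfffff0
  op=0x6cfffff0>>24=0x6c ⇒ jsr (J)
  imm: (w>>0)&0xffffff=0xfffff0 (s24→-16) → #-16

jsr #-16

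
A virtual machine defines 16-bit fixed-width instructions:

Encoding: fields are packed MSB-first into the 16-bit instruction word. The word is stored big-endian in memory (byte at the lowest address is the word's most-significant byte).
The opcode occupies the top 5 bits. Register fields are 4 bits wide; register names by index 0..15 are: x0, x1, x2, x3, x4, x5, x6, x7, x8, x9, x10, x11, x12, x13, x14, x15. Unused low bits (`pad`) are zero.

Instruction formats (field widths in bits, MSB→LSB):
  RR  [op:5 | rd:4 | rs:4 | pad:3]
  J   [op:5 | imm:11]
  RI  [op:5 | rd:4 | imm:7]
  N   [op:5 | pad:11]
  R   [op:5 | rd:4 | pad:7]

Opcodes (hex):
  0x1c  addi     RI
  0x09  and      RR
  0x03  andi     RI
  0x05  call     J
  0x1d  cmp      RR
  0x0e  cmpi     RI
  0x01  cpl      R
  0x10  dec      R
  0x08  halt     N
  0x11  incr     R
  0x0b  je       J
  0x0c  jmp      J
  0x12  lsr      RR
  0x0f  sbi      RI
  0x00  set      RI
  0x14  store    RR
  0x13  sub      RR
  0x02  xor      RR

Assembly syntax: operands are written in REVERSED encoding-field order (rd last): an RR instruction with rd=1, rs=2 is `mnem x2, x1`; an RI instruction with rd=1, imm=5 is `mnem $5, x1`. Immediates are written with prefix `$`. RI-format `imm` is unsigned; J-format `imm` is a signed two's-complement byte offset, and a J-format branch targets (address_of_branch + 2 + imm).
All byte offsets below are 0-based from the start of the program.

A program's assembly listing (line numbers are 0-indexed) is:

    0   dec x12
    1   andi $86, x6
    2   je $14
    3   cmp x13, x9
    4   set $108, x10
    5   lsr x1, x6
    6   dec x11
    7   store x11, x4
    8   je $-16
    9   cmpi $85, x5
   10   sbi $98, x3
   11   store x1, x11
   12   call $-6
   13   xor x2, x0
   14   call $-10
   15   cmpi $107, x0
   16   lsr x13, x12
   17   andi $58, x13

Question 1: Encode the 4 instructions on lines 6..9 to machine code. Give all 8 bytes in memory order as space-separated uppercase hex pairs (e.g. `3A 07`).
85 80 A2 58 5F F0 72 D5

6. dec fields op=0x10:5|rd=11:4|pad=0:7 → word 8580h → 85 80
7. store fields op=0x14:5|rd=4:4|rs=11:4|pad=0:3 → word a258h → a2 58
8. je fields op=0xb:5|imm=-16:11 → word 5ff0h → 5f f0
9. cmpi fields op=0xe:5|rd=5:4|imm=85:7 → word 72d5h → 72 d5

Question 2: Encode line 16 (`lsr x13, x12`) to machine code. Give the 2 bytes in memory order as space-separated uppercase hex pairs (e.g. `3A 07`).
96 68

L16: lsr op=0x12:5|rd=12:4|rs=13:4|pad=0:3 ⇒ 0x9668 ⇒ big 96 68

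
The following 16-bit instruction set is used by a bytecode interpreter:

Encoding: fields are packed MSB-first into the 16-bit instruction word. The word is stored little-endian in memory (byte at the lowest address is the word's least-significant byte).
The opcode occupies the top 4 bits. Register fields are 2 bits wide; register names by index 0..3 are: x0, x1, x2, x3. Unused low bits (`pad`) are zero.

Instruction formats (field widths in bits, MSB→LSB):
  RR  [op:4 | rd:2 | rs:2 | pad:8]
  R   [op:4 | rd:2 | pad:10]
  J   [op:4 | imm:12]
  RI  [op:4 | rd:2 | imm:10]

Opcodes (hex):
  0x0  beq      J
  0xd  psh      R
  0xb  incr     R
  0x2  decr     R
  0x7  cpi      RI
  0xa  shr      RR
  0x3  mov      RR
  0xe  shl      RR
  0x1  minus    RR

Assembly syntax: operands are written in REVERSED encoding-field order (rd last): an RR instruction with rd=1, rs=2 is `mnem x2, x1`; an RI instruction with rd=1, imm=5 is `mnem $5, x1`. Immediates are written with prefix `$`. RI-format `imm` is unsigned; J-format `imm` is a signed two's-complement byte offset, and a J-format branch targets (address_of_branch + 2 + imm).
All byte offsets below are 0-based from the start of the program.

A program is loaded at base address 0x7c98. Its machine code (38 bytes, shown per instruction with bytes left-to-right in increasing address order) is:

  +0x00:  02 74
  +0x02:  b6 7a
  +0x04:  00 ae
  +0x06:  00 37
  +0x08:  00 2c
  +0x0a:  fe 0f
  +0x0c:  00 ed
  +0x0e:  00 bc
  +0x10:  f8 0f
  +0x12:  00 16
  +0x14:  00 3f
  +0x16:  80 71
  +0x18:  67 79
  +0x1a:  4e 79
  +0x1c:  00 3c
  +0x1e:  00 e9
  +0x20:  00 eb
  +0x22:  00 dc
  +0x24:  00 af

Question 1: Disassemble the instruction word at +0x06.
@+06  little-endian(00 37) = 0x3700
  op=0x3700>>12=0x3 ⇒ mov (RR)
  rd: (w>>10)&0x3=0x1 → x1
  rs: (w>>8)&0x3=0x3 → x3

mov x3, x1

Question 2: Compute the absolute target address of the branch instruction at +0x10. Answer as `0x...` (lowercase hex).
@+10  little-endian(f8 0f) = 0x0ff8
  op=0x0ff8>>12=0x0 ⇒ beq (J)
  [11:0] imm=4088 (s12→-8) = $-8
  target = base 0x7c98 + off 0x10 + 2 + imm -8 = 0x7ca2

0x7ca2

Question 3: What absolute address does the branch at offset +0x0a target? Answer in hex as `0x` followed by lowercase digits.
off 0x0a: read fe 0f as little → 0x0ffe
  op=0x0ffe>>12=0x0 ⇒ beq (J)
  imm: (w>>0)&0xfff=0xffe (s12→-2) → $-2
  target = base 0x7c98 + off 0x0a + 2 + imm -2 = 0x7ca2

0x7ca2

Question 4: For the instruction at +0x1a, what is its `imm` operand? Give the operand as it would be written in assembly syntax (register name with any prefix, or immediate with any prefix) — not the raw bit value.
$334

@+1a  little-endian(4e 79) = 0x794e
  opcode bits[15:12]=0x7: cpi/RI
  [11:10] rd=2 = x2
  [9:0] imm=334 = $334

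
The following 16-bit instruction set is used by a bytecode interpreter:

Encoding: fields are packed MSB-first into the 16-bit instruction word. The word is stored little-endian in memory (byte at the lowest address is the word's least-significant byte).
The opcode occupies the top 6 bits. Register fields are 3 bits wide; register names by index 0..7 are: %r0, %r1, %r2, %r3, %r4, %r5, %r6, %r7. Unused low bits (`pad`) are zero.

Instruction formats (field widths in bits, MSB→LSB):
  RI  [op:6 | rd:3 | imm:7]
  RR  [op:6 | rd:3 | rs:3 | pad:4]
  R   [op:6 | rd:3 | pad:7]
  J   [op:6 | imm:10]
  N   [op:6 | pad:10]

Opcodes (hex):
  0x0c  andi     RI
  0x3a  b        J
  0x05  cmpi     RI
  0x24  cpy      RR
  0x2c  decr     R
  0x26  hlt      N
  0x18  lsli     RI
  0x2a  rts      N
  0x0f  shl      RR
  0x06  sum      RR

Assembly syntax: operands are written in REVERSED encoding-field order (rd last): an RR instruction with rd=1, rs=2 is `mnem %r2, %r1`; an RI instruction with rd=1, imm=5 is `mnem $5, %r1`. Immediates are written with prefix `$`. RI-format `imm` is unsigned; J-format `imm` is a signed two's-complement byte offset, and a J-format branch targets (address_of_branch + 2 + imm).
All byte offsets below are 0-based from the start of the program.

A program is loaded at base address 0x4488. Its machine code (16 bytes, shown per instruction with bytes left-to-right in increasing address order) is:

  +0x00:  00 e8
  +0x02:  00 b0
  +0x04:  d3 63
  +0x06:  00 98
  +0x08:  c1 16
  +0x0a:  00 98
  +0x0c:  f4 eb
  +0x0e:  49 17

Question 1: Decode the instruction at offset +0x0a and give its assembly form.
off 0x0a: read 00 98 as little → 0x9800
  opcode bits[15:10]=0x26: hlt/N

hlt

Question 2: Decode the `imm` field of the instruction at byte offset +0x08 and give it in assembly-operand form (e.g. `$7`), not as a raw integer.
+0x08: c1 16 ⇒ word 0x16c1 (little)
  top 6b → 0x5 → cmpi [RI]
  [9:7] rd=5 = %r5
  [6:0] imm=65 = $65

$65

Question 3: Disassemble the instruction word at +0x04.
lsli $83, %r7

[04] d3 63 → 0x63d3
  opcode bits[15:10]=0x18: lsli/RI
  rd: (w>>7)&0x7=0x7 → %r7
  imm: (w>>0)&0x7f=0x53 → $83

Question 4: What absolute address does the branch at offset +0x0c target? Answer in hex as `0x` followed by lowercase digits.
0x448a

@+0c  little-endian(f4 eb) = 0xebf4
  top 6b → 0x3a → b [J]
  imm: (w>>0)&0x3ff=0x3f4 (s10→-12) → $-12
  target = base 0x4488 + off 0x0c + 2 + imm -12 = 0x448a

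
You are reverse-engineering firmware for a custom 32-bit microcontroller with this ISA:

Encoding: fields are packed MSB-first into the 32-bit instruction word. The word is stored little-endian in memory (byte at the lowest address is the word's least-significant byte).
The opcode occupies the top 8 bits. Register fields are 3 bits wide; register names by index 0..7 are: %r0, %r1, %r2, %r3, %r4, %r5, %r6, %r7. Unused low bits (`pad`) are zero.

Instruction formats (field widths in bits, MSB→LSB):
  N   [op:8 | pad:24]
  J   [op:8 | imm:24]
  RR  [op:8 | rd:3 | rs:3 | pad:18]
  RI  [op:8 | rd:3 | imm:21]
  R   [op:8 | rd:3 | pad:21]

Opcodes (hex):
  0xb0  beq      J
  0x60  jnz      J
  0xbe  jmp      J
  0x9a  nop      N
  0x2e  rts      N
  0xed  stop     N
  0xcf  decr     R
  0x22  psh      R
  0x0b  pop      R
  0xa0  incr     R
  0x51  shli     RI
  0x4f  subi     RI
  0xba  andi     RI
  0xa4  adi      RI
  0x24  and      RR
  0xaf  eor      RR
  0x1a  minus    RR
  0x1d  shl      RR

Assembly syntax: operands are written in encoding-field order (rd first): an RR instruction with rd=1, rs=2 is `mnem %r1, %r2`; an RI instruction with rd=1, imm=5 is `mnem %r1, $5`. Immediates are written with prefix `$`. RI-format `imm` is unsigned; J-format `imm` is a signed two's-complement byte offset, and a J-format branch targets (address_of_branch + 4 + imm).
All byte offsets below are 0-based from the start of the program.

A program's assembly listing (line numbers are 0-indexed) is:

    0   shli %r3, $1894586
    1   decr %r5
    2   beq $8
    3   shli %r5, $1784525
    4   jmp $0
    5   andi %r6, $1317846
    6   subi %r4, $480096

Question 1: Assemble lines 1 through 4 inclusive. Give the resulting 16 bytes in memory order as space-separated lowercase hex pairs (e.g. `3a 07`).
00 00 a0 cf 08 00 00 b0 cd 3a bb 51 00 00 00 be

L1: decr op=0xcf:8|rd=5:3|pad=0:21 ⇒ 0xcfa00000 ⇒ little 00 00 a0 cf
L2: beq op=0xb0:8|imm=8:24 ⇒ 0xb0000008 ⇒ little 08 00 00 b0
L3: shli op=0x51:8|rd=5:3|imm=1784525:21 ⇒ 0x51bb3acd ⇒ little cd 3a bb 51
L4: jmp op=0xbe:8|imm=0:24 ⇒ 0xbe000000 ⇒ little 00 00 00 be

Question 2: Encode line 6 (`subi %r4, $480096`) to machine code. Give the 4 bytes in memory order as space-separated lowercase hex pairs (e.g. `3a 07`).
60 53 87 4f

6. subi fields op=0x4f:8|rd=4:3|imm=480096:21 → word 4f875360h → 60 53 87 4f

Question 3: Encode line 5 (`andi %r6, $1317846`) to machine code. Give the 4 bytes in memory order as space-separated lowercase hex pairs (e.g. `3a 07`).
d6 1b d4 ba

L5: andi op=0xba:8|rd=6:3|imm=1317846:21 ⇒ 0xbad41bd6 ⇒ little d6 1b d4 ba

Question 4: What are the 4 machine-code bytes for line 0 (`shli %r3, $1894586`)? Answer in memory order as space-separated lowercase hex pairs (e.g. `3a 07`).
L0: shli op=0x51:8|rd=3:3|imm=1894586:21 ⇒ 0x517ce8ba ⇒ little ba e8 7c 51

ba e8 7c 51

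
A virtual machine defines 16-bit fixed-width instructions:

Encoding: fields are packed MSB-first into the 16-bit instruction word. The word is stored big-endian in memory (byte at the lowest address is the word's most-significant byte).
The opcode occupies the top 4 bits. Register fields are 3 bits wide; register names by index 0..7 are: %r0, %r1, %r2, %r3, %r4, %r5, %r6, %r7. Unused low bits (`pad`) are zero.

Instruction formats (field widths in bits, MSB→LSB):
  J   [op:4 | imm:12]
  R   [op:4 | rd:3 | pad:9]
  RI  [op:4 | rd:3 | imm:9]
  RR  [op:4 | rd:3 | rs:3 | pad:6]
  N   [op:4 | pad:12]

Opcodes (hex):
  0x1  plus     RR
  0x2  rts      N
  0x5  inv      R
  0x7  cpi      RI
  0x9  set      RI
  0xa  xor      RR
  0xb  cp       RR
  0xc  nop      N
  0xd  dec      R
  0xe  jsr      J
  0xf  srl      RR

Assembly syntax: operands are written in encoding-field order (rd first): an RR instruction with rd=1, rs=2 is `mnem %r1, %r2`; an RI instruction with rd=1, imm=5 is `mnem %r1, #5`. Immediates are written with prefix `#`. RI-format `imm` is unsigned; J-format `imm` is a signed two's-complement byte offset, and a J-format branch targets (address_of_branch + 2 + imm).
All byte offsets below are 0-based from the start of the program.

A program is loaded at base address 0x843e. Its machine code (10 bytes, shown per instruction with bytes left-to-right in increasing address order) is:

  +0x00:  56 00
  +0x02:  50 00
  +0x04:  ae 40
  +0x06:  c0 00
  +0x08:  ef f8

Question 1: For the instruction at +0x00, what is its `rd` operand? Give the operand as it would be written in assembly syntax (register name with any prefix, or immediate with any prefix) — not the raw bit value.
off 0x00: read 56 00 as big → 0x5600
  op=0x5600>>12=0x5 ⇒ inv (R)
  [11:9] rd=3 = %r3

%r3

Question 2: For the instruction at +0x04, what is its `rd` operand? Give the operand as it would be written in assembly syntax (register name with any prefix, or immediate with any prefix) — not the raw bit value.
+0x04: ae 40 ⇒ word 0xae40 (big)
  op=0xae40>>12=0xa ⇒ xor (RR)
  [11:9] rd=7 = %r7
  [8:6] rs=1 = %r1

%r7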